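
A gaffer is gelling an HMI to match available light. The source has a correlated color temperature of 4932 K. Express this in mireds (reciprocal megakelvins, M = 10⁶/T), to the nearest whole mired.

203 mireds

M = 10⁶ / 4932 = 202.758 → 203 mireds.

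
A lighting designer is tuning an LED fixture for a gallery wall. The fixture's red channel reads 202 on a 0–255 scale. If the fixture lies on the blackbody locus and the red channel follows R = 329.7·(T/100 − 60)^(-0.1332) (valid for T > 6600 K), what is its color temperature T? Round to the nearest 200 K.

(t − 60)^(-0.1332) = 202/329.7 = 0.61268.
t − 60 = 0.61268^(1/-0.1332) = 0.61268^(-7.508) = 39.569, so t = 99.569.
T = 100·t = 9957 K → 10000 K to the nearest 200 K.

10000 K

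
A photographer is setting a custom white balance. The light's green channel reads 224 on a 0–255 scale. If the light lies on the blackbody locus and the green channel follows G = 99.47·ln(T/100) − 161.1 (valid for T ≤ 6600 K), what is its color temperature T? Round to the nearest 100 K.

ln t = (224 + 161.1) / 99.47 = 3.8715.
t = e^3.8715 = 48.015.
T = 100·t = 4802 K → 4800 K to the nearest 100 K.

4800 K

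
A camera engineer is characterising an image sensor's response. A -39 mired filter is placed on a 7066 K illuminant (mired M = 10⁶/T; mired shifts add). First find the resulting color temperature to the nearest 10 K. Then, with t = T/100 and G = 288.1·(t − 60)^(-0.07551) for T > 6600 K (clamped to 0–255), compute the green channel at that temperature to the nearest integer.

M_in = 10⁶/7066 = 141.52; M_out = 141.52 + (-39) = 102.52.
T_out = 10⁶/102.52 = 9753.9 K → 9750 K; t = 97.5.
G = 288.1·(97.5 − 60)^(-0.07551) = 288.1·37.5^(-0.07551) = 288.1·0.76058 = 219.123.
Rounded: 219.

219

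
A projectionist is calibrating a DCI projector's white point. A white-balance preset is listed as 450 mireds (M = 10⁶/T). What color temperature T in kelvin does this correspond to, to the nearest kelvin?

T = 10⁶ / 450 = 2222.22 K → 2222 K.

2222 K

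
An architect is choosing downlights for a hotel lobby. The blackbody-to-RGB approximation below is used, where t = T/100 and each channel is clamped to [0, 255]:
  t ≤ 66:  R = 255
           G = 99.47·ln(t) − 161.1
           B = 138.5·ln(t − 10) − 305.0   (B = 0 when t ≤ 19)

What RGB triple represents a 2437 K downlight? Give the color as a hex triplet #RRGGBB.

t = 2437/100 = 24.37; the t ≤ 66 branch applies.
R = 255 by definition for t ≤ 66.
G = 99.47·ln 24.37 − 161.1 = 99.47·3.1934 − 161.1 = 156.543.
B = 138.5·ln(24.37 − 10) − 305.0 = 138.5·ln 14.37 − 305.0 = 138.5·2.6651 − 305.0 = 64.122.
Rounded: (255, 157, 64).
In hex: #FF9D40.

#FF9D40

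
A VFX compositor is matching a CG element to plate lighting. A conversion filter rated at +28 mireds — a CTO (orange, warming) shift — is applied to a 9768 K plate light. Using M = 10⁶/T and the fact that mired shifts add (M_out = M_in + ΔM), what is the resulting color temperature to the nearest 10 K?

7670 K

M_in = 10⁶/9768 = 102.38 mireds.
M_out = 102.38 + (+28) = 130.38 mireds.
T_out = 10⁶/130.38 = 7670.2 K → 7670 K.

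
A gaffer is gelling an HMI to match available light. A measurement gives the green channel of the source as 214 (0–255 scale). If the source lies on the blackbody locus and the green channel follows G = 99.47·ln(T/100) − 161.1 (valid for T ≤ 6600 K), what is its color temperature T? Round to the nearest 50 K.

ln t = (214 + 161.1) / 99.47 = 3.7710.
t = e^3.7710 = 43.423.
T = 100·t = 4342 K → 4350 K to the nearest 50 K.

4350 K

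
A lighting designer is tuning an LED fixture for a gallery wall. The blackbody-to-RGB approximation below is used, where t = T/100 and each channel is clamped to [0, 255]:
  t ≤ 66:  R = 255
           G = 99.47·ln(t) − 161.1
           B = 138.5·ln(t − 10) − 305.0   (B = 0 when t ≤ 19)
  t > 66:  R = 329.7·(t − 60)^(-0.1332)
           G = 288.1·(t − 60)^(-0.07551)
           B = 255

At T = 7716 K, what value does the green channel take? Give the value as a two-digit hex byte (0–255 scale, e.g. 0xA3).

0xE8

t = 7716/100 = 77.16; the t > 66 branch applies.
G = 288.1·(77.16 − 60)^(-0.07551) = 288.1·17.16^(-0.07551) = 288.1·0.80683 = 232.447.
Rounded: 232; in hex, 0xE8.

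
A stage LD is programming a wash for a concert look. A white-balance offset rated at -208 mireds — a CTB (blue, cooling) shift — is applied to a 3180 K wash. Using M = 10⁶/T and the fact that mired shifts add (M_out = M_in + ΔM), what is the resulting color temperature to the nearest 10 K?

M_in = 10⁶/3180 = 314.47 mireds.
M_out = 314.47 + (-208) = 106.47 mireds.
T_out = 10⁶/106.47 = 9392.7 K → 9390 K.

9390 K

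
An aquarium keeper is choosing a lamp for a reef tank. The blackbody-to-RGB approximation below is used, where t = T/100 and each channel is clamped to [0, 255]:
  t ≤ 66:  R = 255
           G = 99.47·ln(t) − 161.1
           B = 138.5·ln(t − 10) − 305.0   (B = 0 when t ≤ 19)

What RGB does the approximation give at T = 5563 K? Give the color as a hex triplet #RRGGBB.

#FFEFE0

t = 5563/100 = 55.63; the t ≤ 66 branch applies.
R = 255 by definition for t ≤ 66.
G = 99.47·ln 55.63 − 161.1 = 99.47·4.0187 − 161.1 = 238.642.
B = 138.5·ln(55.63 − 10) − 305.0 = 138.5·ln 45.63 − 305.0 = 138.5·3.8206 − 305.0 = 224.148.
Rounded: (255, 239, 224).
In hex: #FFEFE0.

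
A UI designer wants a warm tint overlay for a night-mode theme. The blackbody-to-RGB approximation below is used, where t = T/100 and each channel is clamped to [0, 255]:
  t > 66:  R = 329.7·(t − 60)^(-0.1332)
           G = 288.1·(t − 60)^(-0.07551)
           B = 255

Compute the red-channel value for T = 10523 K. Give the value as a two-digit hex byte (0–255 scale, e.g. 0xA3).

0xC6

t = 10523/100 = 105.23; the t > 66 branch applies.
R = 329.7·(105.23 − 60)^(-0.1332) = 329.7·45.23^(-0.1332) = 329.7·0.60186 = 198.434.
Rounded: 198; in hex, 0xC6.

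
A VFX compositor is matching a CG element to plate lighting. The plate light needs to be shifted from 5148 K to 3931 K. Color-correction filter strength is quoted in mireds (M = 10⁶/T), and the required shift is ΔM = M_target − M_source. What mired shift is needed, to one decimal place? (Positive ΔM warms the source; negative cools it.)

+60.1 mireds

M_source = 10⁶/5148 = 194.250; M_target = 10⁶/3931 = 254.388.
ΔM = 254.388 − 194.250 = 60.138 → +60.1 mireds, a warming shift.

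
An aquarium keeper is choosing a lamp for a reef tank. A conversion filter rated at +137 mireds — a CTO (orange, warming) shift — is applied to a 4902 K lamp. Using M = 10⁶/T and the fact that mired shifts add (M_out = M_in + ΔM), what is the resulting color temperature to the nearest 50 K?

M_in = 10⁶/4902 = 204.00 mireds.
M_out = 204.00 + (+137) = 341.00 mireds.
T_out = 10⁶/341.00 = 2932.6 K → 2950 K.

2950 K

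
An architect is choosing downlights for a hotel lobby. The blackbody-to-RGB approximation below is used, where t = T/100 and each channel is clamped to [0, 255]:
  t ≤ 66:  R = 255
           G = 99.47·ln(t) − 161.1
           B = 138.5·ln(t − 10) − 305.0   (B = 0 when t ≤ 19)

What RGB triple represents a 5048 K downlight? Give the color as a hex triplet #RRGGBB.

t = 5048/100 = 50.48; the t ≤ 66 branch applies.
R = 255 by definition for t ≤ 66.
G = 99.47·ln 50.48 − 161.1 = 99.47·3.9216 − 161.1 = 228.979.
B = 138.5·ln(50.48 − 10) − 305.0 = 138.5·ln 40.48 − 305.0 = 138.5·3.7008 − 305.0 = 207.562.
Rounded: (255, 229, 208).
In hex: #FFE5D0.

#FFE5D0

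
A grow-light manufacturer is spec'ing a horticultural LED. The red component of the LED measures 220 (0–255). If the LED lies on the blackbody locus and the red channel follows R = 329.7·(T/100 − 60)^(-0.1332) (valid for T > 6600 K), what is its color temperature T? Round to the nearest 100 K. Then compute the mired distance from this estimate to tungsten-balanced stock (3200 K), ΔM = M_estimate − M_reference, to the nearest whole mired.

(t − 60)^(-0.1332) = 220/329.7 = 0.66727.
t − 60 = 0.66727^(1/-0.1332) = 0.66727^(-7.508) = 20.847, so t = 80.847.
T = 100·t = 8085 K → 8100 K to the nearest 100 K.
M_estimate = 10⁶/8100 = 123.46; M_reference = 10⁶/3200 = 312.50.
ΔM = 123.46 − 312.50 = -189.04 → -189 mireds.

-189 mireds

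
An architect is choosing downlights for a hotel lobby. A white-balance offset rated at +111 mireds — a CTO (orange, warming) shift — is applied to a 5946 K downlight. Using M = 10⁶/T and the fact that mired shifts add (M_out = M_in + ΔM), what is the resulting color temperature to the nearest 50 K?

M_in = 10⁶/5946 = 168.18 mireds.
M_out = 168.18 + (+111) = 279.18 mireds.
T_out = 10⁶/279.18 = 3581.9 K → 3600 K.

3600 K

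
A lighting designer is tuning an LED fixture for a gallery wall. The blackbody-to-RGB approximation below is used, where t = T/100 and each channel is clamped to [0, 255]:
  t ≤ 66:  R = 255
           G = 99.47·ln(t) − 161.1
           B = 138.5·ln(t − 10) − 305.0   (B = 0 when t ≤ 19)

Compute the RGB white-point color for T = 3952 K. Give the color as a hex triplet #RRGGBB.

t = 3952/100 = 39.52; the t ≤ 66 branch applies.
R = 255 by definition for t ≤ 66.
G = 99.47·ln 39.52 − 161.1 = 99.47·3.6768 − 161.1 = 204.632.
B = 138.5·ln(39.52 − 10) − 305.0 = 138.5·ln 29.52 − 305.0 = 138.5·3.3851 − 305.0 = 163.832.
Rounded: (255, 205, 164).
In hex: #FFCDA4.

#FFCDA4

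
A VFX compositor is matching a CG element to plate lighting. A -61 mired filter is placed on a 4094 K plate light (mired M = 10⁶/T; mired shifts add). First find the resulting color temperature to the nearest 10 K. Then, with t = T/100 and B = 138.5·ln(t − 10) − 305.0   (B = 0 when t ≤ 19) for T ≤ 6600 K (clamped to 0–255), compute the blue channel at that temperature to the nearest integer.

M_in = 10⁶/4094 = 244.26; M_out = 244.26 + (-61) = 183.26.
T_out = 10⁶/183.26 = 5456.7 K → 5460 K; t = 54.6.
B = 138.5·ln(54.6 − 10) − 305.0 = 138.5·ln 44.6 − 305.0 = 138.5·3.7977 − 305.0 = 220.986.
Rounded: 221.

221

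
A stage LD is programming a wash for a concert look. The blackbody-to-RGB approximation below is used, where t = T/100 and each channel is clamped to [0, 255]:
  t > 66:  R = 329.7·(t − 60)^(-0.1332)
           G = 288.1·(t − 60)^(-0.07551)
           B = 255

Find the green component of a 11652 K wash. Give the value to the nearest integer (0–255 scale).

212

t = 11652/100 = 116.52; the t > 66 branch applies.
G = 288.1·(116.52 − 60)^(-0.07551) = 288.1·56.52^(-0.07551) = 288.1·0.73738 = 212.439.
Rounded: 212.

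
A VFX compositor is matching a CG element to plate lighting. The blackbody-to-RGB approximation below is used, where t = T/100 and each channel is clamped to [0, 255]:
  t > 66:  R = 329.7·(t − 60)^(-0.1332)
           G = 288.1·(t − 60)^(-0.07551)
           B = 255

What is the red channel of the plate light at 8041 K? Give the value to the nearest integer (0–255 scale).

t = 8041/100 = 80.41; the t > 66 branch applies.
R = 329.7·(80.41 − 60)^(-0.1332) = 329.7·20.41^(-0.1332) = 329.7·0.66916 = 220.622.
Rounded: 221.

221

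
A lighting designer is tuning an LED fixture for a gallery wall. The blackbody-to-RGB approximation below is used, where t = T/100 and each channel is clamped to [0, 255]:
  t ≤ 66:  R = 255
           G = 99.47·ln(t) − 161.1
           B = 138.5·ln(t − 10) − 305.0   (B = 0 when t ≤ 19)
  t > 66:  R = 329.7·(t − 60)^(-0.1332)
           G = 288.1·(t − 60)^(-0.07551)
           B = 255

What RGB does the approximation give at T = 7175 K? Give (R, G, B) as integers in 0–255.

(237, 239, 255)

t = 7175/100 = 71.75; the t > 66 branch applies.
R = 329.7·(71.75 − 60)^(-0.1332) = 329.7·11.75^(-0.1332) = 329.7·0.72023 = 237.460.
G = 288.1·(71.75 − 60)^(-0.07551) = 288.1·11.75^(-0.07551) = 288.1·0.83024 = 239.191.
B = 255 by definition for t > 66.
Rounded: (237, 239, 255).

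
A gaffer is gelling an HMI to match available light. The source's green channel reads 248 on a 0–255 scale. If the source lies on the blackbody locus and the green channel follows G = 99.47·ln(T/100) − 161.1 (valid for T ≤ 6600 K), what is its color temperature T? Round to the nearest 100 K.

ln t = (248 + 161.1) / 99.47 = 4.1128.
t = e^4.1128 = 61.117.
T = 100·t = 6112 K → 6100 K to the nearest 100 K.

6100 K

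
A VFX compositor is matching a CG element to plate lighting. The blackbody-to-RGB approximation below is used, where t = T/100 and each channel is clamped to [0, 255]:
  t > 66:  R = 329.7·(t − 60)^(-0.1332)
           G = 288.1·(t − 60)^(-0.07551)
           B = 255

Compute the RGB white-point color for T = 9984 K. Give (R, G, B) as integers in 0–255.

t = 9984/100 = 99.84; the t > 66 branch applies.
R = 329.7·(99.84 − 60)^(-0.1332) = 329.7·39.84^(-0.1332) = 329.7·0.61212 = 201.816.
G = 288.1·(99.84 − 60)^(-0.07551) = 288.1·39.84^(-0.07551) = 288.1·0.75711 = 218.124.
B = 255 by definition for t > 66.
Rounded: (202, 218, 255).

(202, 218, 255)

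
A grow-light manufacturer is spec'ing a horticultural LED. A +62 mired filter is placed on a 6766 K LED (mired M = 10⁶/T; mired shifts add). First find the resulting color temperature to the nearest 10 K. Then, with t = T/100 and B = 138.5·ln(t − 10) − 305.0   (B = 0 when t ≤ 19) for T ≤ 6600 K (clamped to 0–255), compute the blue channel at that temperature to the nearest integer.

198

M_in = 10⁶/6766 = 147.80; M_out = 147.80 + (+62) = 209.80.
T_out = 10⁶/209.80 = 4766.5 K → 4770 K; t = 47.7.
B = 138.5·ln(47.7 − 10) − 305.0 = 138.5·ln 37.7 − 305.0 = 138.5·3.6297 − 305.0 = 197.708.
Rounded: 198.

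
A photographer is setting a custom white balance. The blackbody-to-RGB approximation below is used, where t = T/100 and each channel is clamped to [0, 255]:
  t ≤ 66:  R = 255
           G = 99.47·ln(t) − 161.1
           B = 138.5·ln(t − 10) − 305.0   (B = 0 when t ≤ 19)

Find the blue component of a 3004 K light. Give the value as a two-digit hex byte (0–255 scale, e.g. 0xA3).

t = 3004/100 = 30.04; the t ≤ 66 branch applies.
B = 138.5·ln(30.04 − 10) − 305.0 = 138.5·ln 20.04 − 305.0 = 138.5·2.9977 − 305.0 = 110.186.
Rounded: 110; in hex, 0x6E.

0x6E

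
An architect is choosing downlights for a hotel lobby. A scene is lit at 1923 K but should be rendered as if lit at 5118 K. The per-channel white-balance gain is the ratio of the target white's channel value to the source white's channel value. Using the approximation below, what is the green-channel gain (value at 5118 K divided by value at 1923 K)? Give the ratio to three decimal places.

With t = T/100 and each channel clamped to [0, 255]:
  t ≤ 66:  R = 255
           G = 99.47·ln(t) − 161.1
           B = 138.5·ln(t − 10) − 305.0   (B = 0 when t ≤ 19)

At 1923 K (t = 19.23):
  G = 99.47·ln 19.23 − 161.1 = 99.47·2.9565 − 161.1 = 132.980.
At 5118 K (t = 51.18):
  G = 99.47·ln 51.18 − 161.1 = 99.47·3.9353 − 161.1 = 230.349.
Gain = 230.349 / 132.980 = 1.7322 → 1.732.

1.732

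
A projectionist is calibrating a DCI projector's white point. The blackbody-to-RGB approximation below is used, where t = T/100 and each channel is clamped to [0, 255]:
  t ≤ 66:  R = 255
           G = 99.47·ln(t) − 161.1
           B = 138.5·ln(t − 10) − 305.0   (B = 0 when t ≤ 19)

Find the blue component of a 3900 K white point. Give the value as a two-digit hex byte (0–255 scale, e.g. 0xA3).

t = 3900/100 = 39; the t ≤ 66 branch applies.
B = 138.5·ln(39 − 10) − 305.0 = 138.5·ln 29 − 305.0 = 138.5·3.3673 − 305.0 = 161.370.
Rounded: 161; in hex, 0xA1.

0xA1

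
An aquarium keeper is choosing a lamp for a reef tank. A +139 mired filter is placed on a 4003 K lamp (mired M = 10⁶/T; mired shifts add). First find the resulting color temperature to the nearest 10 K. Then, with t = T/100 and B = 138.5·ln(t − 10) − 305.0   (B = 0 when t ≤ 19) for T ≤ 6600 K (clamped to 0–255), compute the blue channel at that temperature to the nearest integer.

76

M_in = 10⁶/4003 = 249.81; M_out = 249.81 + (+139) = 388.81.
T_out = 10⁶/388.81 = 2571.9 K → 2570 K; t = 25.7.
B = 138.5·ln(25.7 − 10) − 305.0 = 138.5·ln 15.7 − 305.0 = 138.5·2.7537 − 305.0 = 76.382.
Rounded: 76.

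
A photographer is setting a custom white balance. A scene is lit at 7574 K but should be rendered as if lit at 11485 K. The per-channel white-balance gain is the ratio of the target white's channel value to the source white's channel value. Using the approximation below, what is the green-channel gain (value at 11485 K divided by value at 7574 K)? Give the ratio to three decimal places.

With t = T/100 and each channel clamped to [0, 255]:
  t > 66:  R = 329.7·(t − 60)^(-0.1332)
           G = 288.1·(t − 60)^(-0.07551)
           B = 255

0.910

At 7574 K (t = 75.74):
  G = 288.1·(75.74 − 60)^(-0.07551) = 288.1·15.74^(-0.07551) = 288.1·0.81211 = 233.969.
At 11485 K (t = 114.85):
  G = 288.1·(114.85 − 60)^(-0.07551) = 288.1·54.85^(-0.07551) = 288.1·0.73905 = 212.921.
Gain = 212.921 / 233.969 = 0.9100 → 0.910.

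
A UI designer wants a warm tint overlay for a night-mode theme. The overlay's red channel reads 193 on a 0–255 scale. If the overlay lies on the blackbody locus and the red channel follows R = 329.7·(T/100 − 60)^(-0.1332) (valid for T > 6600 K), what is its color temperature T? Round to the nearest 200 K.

11600 K

(t − 60)^(-0.1332) = 193/329.7 = 0.58538.
t − 60 = 0.58538^(1/-0.1332) = 0.58538^(-7.508) = 55.713, so t = 115.713.
T = 100·t = 11571 K → 11600 K to the nearest 200 K.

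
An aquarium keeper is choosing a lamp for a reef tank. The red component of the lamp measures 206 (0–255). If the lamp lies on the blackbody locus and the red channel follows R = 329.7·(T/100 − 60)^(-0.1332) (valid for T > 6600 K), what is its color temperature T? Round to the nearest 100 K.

9400 K

(t − 60)^(-0.1332) = 206/329.7 = 0.62481.
t − 60 = 0.62481^(1/-0.1332) = 0.62481^(-7.508) = 34.152, so t = 94.152.
T = 100·t = 9415 K → 9400 K to the nearest 100 K.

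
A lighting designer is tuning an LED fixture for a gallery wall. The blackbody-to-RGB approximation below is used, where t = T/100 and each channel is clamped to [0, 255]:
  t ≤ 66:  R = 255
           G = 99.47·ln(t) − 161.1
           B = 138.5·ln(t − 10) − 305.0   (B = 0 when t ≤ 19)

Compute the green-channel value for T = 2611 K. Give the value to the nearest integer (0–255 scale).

163

t = 2611/100 = 26.11; the t ≤ 66 branch applies.
G = 99.47·ln 26.11 − 161.1 = 99.47·3.2623 − 161.1 = 163.403.
Rounded: 163.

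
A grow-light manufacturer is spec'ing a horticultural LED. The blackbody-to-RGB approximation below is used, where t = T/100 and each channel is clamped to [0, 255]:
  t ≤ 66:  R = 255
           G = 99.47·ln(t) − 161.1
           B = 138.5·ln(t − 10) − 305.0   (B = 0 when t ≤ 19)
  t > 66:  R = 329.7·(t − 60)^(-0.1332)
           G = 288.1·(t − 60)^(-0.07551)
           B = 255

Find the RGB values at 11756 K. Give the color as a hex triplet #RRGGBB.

#C0D4FF

t = 11756/100 = 117.56; the t > 66 branch applies.
R = 329.7·(117.56 − 60)^(-0.1332) = 329.7·57.56^(-0.1332) = 329.7·0.58284 = 192.163.
G = 288.1·(117.56 − 60)^(-0.07551) = 288.1·57.56^(-0.07551) = 288.1·0.73637 = 212.147.
B = 255 by definition for t > 66.
Rounded: (192, 212, 255).
In hex: #C0D4FF.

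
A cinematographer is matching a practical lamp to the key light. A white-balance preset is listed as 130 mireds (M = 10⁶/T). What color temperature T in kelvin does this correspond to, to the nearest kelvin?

T = 10⁶ / 130 = 7692.31 K → 7692 K.

7692 K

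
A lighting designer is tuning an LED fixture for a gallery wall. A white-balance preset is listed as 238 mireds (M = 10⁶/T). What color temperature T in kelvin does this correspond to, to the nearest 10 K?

T = 10⁶ / 238 = 4201.68 K → 4200 K.

4200 K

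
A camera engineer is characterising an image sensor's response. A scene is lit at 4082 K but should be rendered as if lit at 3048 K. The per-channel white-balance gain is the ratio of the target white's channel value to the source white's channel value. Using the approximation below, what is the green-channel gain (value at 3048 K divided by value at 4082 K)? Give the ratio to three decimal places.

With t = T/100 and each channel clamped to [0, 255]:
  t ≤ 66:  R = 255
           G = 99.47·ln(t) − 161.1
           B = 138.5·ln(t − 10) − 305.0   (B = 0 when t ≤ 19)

At 4082 K (t = 40.82):
  G = 99.47·ln 40.82 − 161.1 = 99.47·3.7092 − 161.1 = 207.851.
At 3048 K (t = 30.48):
  G = 99.47·ln 30.48 − 161.1 = 99.47·3.4171 − 161.1 = 178.796.
Gain = 178.796 / 207.851 = 0.8602 → 0.860.

0.860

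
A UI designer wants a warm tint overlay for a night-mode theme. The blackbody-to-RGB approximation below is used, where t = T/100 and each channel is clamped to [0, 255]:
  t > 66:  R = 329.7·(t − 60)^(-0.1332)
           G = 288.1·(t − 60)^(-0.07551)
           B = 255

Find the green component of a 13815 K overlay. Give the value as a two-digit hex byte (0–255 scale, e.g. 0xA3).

t = 13815/100 = 138.15; the t > 66 branch applies.
G = 288.1·(138.15 − 60)^(-0.07551) = 288.1·78.15^(-0.07551) = 288.1·0.71956 = 207.304.
Rounded: 207; in hex, 0xCF.

0xCF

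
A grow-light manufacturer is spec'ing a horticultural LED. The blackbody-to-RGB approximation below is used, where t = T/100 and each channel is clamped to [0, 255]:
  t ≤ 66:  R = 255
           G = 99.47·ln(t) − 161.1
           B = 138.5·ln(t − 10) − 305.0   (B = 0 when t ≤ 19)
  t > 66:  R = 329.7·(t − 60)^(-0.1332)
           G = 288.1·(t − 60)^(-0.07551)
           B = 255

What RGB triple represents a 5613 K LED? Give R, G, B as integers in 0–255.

R=255, G=240, B=226

t = 5613/100 = 56.13; the t ≤ 66 branch applies.
R = 255 by definition for t ≤ 66.
G = 99.47·ln 56.13 − 161.1 = 99.47·4.0277 − 161.1 = 239.532.
B = 138.5·ln(56.13 − 10) − 305.0 = 138.5·ln 46.13 − 305.0 = 138.5·3.8315 − 305.0 = 225.658.
Rounded: (255, 240, 226).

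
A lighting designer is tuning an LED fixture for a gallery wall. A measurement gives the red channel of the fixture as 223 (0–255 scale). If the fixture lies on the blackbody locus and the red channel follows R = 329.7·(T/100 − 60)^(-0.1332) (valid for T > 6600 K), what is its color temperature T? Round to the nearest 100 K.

7900 K

(t − 60)^(-0.1332) = 223/329.7 = 0.67637.
t − 60 = 0.67637^(1/-0.1332) = 0.67637^(-7.508) = 18.831, so t = 78.831.
T = 100·t = 7883 K → 7900 K to the nearest 100 K.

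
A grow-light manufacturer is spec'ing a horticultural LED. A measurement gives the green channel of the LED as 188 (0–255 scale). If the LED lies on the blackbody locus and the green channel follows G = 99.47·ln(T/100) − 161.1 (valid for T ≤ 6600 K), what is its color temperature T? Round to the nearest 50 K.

3350 K

ln t = (188 + 161.1) / 99.47 = 3.5096.
t = e^3.5096 = 33.435.
T = 100·t = 3343 K → 3350 K to the nearest 50 K.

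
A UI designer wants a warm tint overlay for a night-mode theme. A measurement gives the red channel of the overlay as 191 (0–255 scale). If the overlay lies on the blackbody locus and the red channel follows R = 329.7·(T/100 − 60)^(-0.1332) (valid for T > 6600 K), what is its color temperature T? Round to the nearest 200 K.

(t − 60)^(-0.1332) = 191/329.7 = 0.57931.
t − 60 = 0.57931^(1/-0.1332) = 0.57931^(-7.508) = 60.245, so t = 120.245.
T = 100·t = 12025 K → 12000 K to the nearest 200 K.

12000 K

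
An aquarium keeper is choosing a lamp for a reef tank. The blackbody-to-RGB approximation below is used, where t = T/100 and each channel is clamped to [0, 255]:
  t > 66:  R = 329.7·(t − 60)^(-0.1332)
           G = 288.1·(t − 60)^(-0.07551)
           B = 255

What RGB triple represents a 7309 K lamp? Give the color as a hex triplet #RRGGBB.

#EAEDFF

t = 7309/100 = 73.09; the t > 66 branch applies.
R = 329.7·(73.09 − 60)^(-0.1332) = 329.7·13.09^(-0.1332) = 329.7·0.70994 = 234.068.
G = 288.1·(73.09 − 60)^(-0.07551) = 288.1·13.09^(-0.07551) = 288.1·0.82349 = 237.248.
B = 255 by definition for t > 66.
Rounded: (234, 237, 255).
In hex: #EAEDFF.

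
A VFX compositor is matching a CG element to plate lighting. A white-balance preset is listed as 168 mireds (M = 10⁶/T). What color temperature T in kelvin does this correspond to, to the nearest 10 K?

T = 10⁶ / 168 = 5952.38 K → 5950 K.

5950 K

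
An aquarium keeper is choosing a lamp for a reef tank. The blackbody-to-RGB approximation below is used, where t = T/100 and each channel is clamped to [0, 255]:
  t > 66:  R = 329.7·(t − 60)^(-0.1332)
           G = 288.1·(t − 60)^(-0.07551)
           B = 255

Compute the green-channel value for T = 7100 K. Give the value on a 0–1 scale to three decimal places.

t = 7100/100 = 71; the t > 66 branch applies.
G = 288.1·(71 − 60)^(-0.07551) = 288.1·11^(-0.07551) = 288.1·0.83438 = 240.385.
On a 0–1 scale: 240.385/255 = 0.9427 → 0.943.

0.943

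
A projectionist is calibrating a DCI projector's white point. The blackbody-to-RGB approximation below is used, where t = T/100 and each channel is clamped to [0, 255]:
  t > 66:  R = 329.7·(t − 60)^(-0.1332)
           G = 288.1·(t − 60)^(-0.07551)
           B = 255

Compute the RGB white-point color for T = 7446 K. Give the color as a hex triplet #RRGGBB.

t = 7446/100 = 74.46; the t > 66 branch applies.
R = 329.7·(74.46 − 60)^(-0.1332) = 329.7·14.46^(-0.1332) = 329.7·0.70059 = 230.985.
G = 288.1·(74.46 − 60)^(-0.07551) = 288.1·14.46^(-0.07551) = 288.1·0.81733 = 235.472.
B = 255 by definition for t > 66.
Rounded: (231, 235, 255).
In hex: #E7EBFF.

#E7EBFF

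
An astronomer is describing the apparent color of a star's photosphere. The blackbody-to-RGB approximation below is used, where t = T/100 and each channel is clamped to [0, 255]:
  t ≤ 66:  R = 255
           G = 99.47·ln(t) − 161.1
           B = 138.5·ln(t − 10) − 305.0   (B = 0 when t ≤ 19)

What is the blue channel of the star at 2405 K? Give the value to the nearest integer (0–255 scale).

t = 2405/100 = 24.05; the t ≤ 66 branch applies.
B = 138.5·ln(24.05 − 10) − 305.0 = 138.5·ln 14.05 − 305.0 = 138.5·2.6426 − 305.0 = 61.003.
Rounded: 61.

61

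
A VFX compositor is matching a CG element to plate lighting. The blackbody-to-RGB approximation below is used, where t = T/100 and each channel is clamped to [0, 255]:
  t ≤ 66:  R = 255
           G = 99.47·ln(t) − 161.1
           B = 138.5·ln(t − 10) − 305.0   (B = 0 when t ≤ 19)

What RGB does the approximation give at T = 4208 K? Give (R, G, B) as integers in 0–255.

(255, 211, 175)

t = 4208/100 = 42.08; the t ≤ 66 branch applies.
R = 255 by definition for t ≤ 66.
G = 99.47·ln 42.08 − 161.1 = 99.47·3.7396 − 161.1 = 210.875.
B = 138.5·ln(42.08 − 10) − 305.0 = 138.5·ln 32.08 − 305.0 = 138.5·3.4682 − 305.0 = 175.350.
Rounded: (255, 211, 175).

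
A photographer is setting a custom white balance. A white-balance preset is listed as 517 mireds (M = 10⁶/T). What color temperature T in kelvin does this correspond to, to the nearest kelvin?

T = 10⁶ / 517 = 1934.24 K → 1934 K.

1934 K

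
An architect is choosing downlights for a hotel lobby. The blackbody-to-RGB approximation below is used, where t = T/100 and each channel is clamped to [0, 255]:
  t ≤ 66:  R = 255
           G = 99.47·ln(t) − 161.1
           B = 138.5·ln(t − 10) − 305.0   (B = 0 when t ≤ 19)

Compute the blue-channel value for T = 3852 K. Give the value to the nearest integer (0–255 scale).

159

t = 3852/100 = 38.52; the t ≤ 66 branch applies.
B = 138.5·ln(38.52 − 10) − 305.0 = 138.5·ln 28.52 − 305.0 = 138.5·3.3506 − 305.0 = 159.059.
Rounded: 159.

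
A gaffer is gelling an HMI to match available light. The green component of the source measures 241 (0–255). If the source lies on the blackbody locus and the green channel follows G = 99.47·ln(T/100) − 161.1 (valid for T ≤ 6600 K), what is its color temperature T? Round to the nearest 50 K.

ln t = (241 + 161.1) / 99.47 = 4.0424.
t = e^4.0424 = 56.964.
T = 100·t = 5696 K → 5700 K to the nearest 50 K.

5700 K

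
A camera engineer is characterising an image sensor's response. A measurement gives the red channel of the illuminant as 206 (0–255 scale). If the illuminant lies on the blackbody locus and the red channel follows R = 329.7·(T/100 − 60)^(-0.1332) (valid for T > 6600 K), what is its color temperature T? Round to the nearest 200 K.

(t − 60)^(-0.1332) = 206/329.7 = 0.62481.
t − 60 = 0.62481^(1/-0.1332) = 0.62481^(-7.508) = 34.152, so t = 94.152.
T = 100·t = 9415 K → 9400 K to the nearest 200 K.

9400 K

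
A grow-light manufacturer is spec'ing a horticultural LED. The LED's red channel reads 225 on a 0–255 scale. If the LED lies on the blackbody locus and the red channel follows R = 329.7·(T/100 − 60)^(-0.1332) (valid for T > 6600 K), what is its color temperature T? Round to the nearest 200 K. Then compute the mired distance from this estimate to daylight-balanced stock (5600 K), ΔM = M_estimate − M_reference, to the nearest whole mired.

-50 mireds

(t − 60)^(-0.1332) = 225/329.7 = 0.68244.
t − 60 = 0.68244^(1/-0.1332) = 0.68244^(-7.508) = 17.610, so t = 77.610.
T = 100·t = 7761 K → 7800 K to the nearest 200 K.
M_estimate = 10⁶/7800 = 128.21; M_reference = 10⁶/5600 = 178.57.
ΔM = 128.21 − 178.57 = -50.37 → -50 mireds.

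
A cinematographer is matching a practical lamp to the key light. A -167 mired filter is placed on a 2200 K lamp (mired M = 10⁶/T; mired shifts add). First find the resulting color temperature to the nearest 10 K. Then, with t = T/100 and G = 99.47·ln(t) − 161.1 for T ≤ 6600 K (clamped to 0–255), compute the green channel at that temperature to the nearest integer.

192

M_in = 10⁶/2200 = 454.55; M_out = 454.55 + (-167) = 287.55.
T_out = 10⁶/287.55 = 3477.7 K → 3480 K; t = 34.8.
G = 99.47·ln 34.8 − 161.1 = 99.47·3.5496 − 161.1 = 191.980.
Rounded: 192.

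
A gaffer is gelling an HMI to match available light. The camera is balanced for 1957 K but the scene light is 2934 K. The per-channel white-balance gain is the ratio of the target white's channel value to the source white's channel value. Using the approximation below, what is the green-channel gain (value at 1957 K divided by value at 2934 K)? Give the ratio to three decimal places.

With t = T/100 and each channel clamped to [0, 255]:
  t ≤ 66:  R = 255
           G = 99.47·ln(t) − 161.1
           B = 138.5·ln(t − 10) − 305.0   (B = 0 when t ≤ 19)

0.770

At 2934 K (t = 29.34):
  G = 99.47·ln 29.34 − 161.1 = 99.47·3.3790 − 161.1 = 175.004.
At 1957 K (t = 19.57):
  G = 99.47·ln 19.57 − 161.1 = 99.47·2.9740 − 161.1 = 134.724.
Gain = 134.724 / 175.004 = 0.7698 → 0.770.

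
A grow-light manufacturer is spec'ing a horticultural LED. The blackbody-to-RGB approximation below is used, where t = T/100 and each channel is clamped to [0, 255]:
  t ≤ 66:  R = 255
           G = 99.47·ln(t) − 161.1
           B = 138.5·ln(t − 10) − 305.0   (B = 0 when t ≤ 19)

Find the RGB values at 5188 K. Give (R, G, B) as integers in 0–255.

t = 5188/100 = 51.88; the t ≤ 66 branch applies.
R = 255 by definition for t ≤ 66.
G = 99.47·ln 51.88 − 161.1 = 99.47·3.9489 − 161.1 = 231.700.
B = 138.5·ln(51.88 − 10) − 305.0 = 138.5·ln 41.88 − 305.0 = 138.5·3.7348 − 305.0 = 212.271.
Rounded: (255, 232, 212).

(255, 232, 212)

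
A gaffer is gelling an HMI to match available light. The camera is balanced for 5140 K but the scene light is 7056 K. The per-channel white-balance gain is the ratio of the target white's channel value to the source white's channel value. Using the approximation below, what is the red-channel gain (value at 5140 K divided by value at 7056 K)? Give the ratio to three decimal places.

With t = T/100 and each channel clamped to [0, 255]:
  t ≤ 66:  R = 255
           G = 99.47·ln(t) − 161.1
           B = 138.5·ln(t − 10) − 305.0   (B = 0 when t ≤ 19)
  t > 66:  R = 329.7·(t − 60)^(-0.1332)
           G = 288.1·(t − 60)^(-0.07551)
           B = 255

1.059

At 7056 K (t = 70.56):
  R = 329.7·(70.56 − 60)^(-0.1332) = 329.7·10.56^(-0.1332) = 329.7·0.73055 = 240.861.
At 5140 K (t = 51.4):
  R = 255 by definition for t ≤ 66.
Gain = 255.000 / 240.861 = 1.0587 → 1.059.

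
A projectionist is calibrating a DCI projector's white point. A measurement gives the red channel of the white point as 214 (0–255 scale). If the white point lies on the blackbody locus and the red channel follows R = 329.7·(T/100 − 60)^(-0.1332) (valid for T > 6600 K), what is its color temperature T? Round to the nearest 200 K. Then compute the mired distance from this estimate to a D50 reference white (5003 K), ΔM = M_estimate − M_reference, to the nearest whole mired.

-84 mireds

(t − 60)^(-0.1332) = 214/329.7 = 0.64907.
t − 60 = 0.64907^(1/-0.1332) = 0.64907^(-7.508) = 25.657, so t = 85.657.
T = 100·t = 8566 K → 8600 K to the nearest 200 K.
M_estimate = 10⁶/8600 = 116.28; M_reference = 10⁶/5003 = 199.88.
ΔM = 116.28 − 199.88 = -83.60 → -84 mireds.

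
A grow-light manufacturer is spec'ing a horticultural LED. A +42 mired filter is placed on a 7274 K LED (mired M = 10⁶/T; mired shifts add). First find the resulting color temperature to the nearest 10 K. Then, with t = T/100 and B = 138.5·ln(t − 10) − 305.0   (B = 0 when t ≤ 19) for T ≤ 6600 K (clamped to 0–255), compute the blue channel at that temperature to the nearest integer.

224

M_in = 10⁶/7274 = 137.48; M_out = 137.48 + (+42) = 179.48.
T_out = 10⁶/179.48 = 5571.8 K → 5570 K; t = 55.7.
B = 138.5·ln(55.7 − 10) − 305.0 = 138.5·ln 45.7 − 305.0 = 138.5·3.8221 − 305.0 = 224.361.
Rounded: 224.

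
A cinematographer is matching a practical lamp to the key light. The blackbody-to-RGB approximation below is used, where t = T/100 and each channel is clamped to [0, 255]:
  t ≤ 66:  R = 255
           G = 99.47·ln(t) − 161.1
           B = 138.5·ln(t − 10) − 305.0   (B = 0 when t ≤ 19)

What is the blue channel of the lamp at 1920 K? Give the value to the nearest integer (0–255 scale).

t = 1920/100 = 19.2; the t ≤ 66 branch applies.
B = 138.5·ln(19.2 − 10) − 305.0 = 138.5·ln 9.2 − 305.0 = 138.5·2.2192 − 305.0 = 2.360.
Rounded: 2.

2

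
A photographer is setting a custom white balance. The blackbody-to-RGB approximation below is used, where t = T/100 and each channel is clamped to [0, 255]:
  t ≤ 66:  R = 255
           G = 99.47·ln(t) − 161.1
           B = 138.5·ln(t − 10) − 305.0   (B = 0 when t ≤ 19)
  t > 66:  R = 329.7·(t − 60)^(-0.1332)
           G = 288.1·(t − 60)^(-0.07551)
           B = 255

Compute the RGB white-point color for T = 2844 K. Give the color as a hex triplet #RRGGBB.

#FFAC63

t = 2844/100 = 28.44; the t ≤ 66 branch applies.
R = 255 by definition for t ≤ 66.
G = 99.47·ln 28.44 − 161.1 = 99.47·3.3478 − 161.1 = 171.905.
B = 138.5·ln(28.44 − 10) − 305.0 = 138.5·ln 18.44 − 305.0 = 138.5·2.9145 − 305.0 = 98.661.
Rounded: (255, 172, 99).
In hex: #FFAC63.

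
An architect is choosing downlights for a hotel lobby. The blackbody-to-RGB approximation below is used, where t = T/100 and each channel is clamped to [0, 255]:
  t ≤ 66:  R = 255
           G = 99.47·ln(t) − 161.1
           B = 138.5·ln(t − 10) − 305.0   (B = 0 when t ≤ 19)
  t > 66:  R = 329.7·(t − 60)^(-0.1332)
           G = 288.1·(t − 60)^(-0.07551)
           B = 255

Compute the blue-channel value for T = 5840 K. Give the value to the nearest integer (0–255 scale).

232

t = 5840/100 = 58.4; the t ≤ 66 branch applies.
B = 138.5·ln(58.4 − 10) − 305.0 = 138.5·ln 48.4 − 305.0 = 138.5·3.8795 − 305.0 = 232.311.
Rounded: 232.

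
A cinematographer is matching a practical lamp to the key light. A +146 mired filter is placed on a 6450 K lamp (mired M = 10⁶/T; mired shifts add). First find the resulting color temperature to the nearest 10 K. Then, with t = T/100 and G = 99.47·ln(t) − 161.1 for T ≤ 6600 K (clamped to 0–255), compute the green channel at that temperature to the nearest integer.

187

M_in = 10⁶/6450 = 155.04; M_out = 155.04 + (+146) = 301.04.
T_out = 10⁶/301.04 = 3321.8 K → 3320 K; t = 33.2.
G = 99.47·ln 33.2 − 161.1 = 99.47·3.5025 − 161.1 = 187.299.
Rounded: 187.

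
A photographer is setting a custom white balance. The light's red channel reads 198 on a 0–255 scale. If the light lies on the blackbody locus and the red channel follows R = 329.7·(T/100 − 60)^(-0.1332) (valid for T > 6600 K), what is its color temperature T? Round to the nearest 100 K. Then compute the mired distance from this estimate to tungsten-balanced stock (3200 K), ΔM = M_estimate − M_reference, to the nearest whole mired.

(t − 60)^(-0.1332) = 198/329.7 = 0.60055.
t − 60 = 0.60055^(1/-0.1332) = 0.60055^(-7.508) = 45.980, so t = 105.980.
T = 100·t = 10598 K → 10600 K to the nearest 100 K.
M_estimate = 10⁶/10600 = 94.34; M_reference = 10⁶/3200 = 312.50.
ΔM = 94.34 − 312.50 = -218.16 → -218 mireds.

-218 mireds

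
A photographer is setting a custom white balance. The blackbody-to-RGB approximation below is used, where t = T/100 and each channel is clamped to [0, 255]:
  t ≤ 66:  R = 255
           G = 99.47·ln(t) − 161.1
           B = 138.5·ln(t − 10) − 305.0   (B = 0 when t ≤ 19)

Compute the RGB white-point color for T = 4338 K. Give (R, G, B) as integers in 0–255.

(255, 214, 181)

t = 4338/100 = 43.38; the t ≤ 66 branch applies.
R = 255 by definition for t ≤ 66.
G = 99.47·ln 43.38 − 161.1 = 99.47·3.7700 − 161.1 = 213.902.
B = 138.5·ln(43.38 − 10) − 305.0 = 138.5·ln 33.38 − 305.0 = 138.5·3.5080 − 305.0 = 180.852.
Rounded: (255, 214, 181).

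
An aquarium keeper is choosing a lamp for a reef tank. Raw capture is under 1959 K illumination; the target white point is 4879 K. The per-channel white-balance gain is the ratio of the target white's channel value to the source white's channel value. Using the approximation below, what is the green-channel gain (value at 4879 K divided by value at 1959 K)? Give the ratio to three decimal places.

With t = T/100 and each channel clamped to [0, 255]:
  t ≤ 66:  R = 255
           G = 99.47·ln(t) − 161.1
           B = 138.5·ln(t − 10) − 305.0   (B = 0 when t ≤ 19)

At 1959 K (t = 19.59):
  G = 99.47·ln 19.59 − 161.1 = 99.47·2.9750 − 161.1 = 134.825.
At 4879 K (t = 48.79):
  G = 99.47·ln 48.79 − 161.1 = 99.47·3.8875 − 161.1 = 225.592.
Gain = 225.592 / 134.825 = 1.6732 → 1.673.

1.673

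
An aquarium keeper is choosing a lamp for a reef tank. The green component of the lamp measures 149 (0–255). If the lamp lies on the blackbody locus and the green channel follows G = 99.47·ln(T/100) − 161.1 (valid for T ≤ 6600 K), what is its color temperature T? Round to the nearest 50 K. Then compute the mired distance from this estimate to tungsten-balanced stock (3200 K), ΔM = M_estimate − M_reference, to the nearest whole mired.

+132 mireds

ln t = (149 + 161.1) / 99.47 = 3.1175.
t = e^3.1175 = 22.590.
T = 100·t = 2259 K → 2250 K to the nearest 50 K.
M_estimate = 10⁶/2250 = 444.44; M_reference = 10⁶/3200 = 312.50.
ΔM = 444.44 − 312.50 = 131.94 → +132 mireds.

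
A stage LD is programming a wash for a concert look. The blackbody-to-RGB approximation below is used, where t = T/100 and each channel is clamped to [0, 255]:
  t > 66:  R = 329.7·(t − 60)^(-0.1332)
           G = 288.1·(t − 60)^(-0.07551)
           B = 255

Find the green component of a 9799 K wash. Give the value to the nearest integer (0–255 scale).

219

t = 9799/100 = 97.99; the t > 66 branch applies.
G = 288.1·(97.99 − 60)^(-0.07551) = 288.1·37.99^(-0.07551) = 288.1·0.75983 = 218.908.
Rounded: 219.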